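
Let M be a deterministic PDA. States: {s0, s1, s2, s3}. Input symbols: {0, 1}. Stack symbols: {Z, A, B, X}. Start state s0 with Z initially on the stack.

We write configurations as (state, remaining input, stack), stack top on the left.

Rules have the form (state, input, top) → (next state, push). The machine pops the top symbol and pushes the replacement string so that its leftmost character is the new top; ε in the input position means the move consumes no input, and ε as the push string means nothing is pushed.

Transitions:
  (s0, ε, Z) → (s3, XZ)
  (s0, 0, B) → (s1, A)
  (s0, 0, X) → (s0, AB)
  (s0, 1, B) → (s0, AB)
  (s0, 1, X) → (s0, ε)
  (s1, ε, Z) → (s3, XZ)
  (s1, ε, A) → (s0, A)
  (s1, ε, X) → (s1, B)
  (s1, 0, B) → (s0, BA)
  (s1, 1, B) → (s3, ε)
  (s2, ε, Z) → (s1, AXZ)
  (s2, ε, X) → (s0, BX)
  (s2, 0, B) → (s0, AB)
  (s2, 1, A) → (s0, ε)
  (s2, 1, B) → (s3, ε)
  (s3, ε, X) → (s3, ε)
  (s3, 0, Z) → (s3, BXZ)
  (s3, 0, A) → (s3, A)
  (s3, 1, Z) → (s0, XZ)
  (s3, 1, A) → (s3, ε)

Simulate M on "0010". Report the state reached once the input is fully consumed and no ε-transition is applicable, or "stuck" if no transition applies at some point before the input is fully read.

(s0, 0010, Z)
  ε-move, top Z: go to s3, push XZ → (s3, 0010, XZ)
  ε-move, top X: go to s3, push ε → (s3, 0010, Z)
  read 0, top Z: go to s3, push BXZ → (s3, 010, BXZ)
No transition for (s3, 0, top B); M blocks with input 010 remaining.

stuck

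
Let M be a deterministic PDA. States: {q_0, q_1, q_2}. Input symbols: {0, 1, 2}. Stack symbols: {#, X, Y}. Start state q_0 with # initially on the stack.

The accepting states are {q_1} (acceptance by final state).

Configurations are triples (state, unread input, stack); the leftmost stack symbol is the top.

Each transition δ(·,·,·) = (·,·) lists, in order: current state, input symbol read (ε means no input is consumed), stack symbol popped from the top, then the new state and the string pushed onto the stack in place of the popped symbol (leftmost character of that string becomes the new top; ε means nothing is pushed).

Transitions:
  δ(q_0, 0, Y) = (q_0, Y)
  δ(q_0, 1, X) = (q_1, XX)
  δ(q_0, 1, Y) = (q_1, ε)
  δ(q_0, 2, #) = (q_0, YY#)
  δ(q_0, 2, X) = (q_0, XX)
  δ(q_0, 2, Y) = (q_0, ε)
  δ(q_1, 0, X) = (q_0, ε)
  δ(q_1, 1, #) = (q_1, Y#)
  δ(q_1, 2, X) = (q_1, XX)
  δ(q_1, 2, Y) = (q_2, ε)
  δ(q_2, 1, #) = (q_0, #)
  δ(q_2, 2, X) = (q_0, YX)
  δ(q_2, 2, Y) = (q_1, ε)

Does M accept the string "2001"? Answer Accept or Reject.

Accept

(q_0, 2001, #) ⊢ (q_0, 001, YY#) ⊢ (q_0, 01, YY#) ⊢ (q_0, 1, YY#) ⊢ (q_1, ε, Y#)
All input consumed; state q_1 ∈ F.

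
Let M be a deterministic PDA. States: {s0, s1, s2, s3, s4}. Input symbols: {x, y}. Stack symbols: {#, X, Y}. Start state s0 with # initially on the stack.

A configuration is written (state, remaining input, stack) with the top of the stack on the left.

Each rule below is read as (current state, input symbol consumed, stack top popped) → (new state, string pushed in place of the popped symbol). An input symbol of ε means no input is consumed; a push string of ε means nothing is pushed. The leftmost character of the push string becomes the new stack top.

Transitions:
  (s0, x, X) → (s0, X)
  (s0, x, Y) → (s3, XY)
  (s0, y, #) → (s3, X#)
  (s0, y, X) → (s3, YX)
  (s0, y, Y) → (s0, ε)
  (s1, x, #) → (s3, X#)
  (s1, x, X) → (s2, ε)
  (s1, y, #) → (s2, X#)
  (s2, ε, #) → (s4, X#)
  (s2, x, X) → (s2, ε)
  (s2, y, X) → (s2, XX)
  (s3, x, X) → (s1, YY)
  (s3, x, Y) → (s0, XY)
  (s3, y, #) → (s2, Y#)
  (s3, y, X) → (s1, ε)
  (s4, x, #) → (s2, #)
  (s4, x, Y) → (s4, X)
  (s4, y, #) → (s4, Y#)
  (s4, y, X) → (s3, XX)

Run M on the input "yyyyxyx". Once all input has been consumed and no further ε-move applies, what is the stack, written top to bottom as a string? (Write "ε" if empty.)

(s0, yyyyxyx, #)
  read y, top #: go to s3, push X# → (s3, yyyxyx, X#)
  read y, top X: go to s1, push ε → (s1, yyxyx, #)
  read y, top #: go to s2, push X# → (s2, yxyx, X#)
  read y, top X: go to s2, push XX → (s2, xyx, XX#)
  read x, top X: go to s2, push ε → (s2, yx, X#)
  read y, top X: go to s2, push XX → (s2, x, XX#)
  read x, top X: go to s2, push ε → (s2, ε, X#)
All input consumed in state s2 with stack X#.

X#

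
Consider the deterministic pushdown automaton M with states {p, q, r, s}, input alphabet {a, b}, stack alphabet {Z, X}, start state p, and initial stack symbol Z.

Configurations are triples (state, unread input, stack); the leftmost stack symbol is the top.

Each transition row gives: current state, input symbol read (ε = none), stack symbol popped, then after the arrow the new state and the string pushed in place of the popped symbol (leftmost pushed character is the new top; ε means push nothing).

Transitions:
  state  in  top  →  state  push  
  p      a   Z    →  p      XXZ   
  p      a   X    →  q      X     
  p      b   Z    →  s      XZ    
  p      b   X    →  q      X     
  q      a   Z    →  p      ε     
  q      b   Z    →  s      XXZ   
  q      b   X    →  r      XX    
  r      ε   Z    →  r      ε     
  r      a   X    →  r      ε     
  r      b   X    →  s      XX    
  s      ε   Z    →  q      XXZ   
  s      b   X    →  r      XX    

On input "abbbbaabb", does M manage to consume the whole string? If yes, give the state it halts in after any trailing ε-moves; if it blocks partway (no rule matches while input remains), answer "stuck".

r

(p, abbbbaabb, Z)
  read a, top Z: go to p, push XXZ → (p, bbbbaabb, XXZ)
  read b, top X: go to q, push X → (q, bbbaabb, XXZ)
  read b, top X: go to r, push XX → (r, bbaabb, XXXZ)
  read b, top X: go to s, push XX → (s, baabb, XXXXZ)
  read b, top X: go to r, push XX → (r, aabb, XXXXXZ)
  read a, top X: go to r, push ε → (r, abb, XXXXZ)
  read a, top X: go to r, push ε → (r, bb, XXXZ)
  read b, top X: go to s, push XX → (s, b, XXXXZ)
  read b, top X: go to r, push XX → (r, ε, XXXXXZ)
All input consumed; M is in state r.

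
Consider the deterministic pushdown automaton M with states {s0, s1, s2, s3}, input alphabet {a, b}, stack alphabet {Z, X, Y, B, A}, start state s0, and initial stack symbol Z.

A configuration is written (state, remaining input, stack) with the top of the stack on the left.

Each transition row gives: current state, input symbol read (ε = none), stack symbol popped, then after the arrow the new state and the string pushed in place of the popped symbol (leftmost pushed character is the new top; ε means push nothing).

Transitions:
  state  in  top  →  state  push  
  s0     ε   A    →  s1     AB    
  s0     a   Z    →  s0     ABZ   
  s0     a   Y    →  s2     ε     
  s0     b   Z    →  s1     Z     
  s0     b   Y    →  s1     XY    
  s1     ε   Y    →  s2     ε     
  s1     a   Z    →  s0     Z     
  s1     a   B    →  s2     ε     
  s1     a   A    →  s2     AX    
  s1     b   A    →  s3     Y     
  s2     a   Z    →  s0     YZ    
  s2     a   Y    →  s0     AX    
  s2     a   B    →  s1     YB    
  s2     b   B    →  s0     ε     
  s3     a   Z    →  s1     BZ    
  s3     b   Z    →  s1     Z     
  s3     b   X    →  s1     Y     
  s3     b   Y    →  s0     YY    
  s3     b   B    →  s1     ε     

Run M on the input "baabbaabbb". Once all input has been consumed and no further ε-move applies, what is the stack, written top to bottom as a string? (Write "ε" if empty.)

(s0, baabbaabbb, Z)
  read b, top Z: go to s1, push Z → (s1, aabbaabbb, Z)
  read a, top Z: go to s0, push Z → (s0, abbaabbb, Z)
  read a, top Z: go to s0, push ABZ → (s0, bbaabbb, ABZ)
  ε-move, top A: go to s1, push AB → (s1, bbaabbb, ABBZ)
  read b, top A: go to s3, push Y → (s3, baabbb, YBBZ)
  read b, top Y: go to s0, push YY → (s0, aabbb, YYBBZ)
  read a, top Y: go to s2, push ε → (s2, abbb, YBBZ)
  read a, top Y: go to s0, push AX → (s0, bbb, AXBBZ)
  ε-move, top A: go to s1, push AB → (s1, bbb, ABXBBZ)
  read b, top A: go to s3, push Y → (s3, bb, YBXBBZ)
  read b, top Y: go to s0, push YY → (s0, b, YYBXBBZ)
  read b, top Y: go to s1, push XY → (s1, ε, XYYBXBBZ)
All input consumed in state s1 with stack XYYBXBBZ.

XYYBXBBZ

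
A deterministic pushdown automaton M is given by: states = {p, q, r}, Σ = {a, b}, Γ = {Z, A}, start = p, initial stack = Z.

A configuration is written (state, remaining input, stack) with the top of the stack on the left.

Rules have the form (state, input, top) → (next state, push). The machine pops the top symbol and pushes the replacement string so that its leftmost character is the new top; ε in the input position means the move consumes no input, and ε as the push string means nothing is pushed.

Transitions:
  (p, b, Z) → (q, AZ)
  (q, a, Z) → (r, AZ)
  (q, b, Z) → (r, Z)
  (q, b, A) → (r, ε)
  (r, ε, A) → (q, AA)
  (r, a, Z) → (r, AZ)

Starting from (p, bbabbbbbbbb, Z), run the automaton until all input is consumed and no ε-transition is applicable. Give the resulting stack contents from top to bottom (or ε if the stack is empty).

AAZ

(p, bbabbbbbbbb, Z)
  read b, top Z: go to q, push AZ → (q, babbbbbbbb, AZ)
  read b, top A: go to r, push ε → (r, abbbbbbbb, Z)
  read a, top Z: go to r, push AZ → (r, bbbbbbbb, AZ)
  ε-move, top A: go to q, push AA → (q, bbbbbbbb, AAZ)
  read b, top A: go to r, push ε → (r, bbbbbbb, AZ)
  ε-move, top A: go to q, push AA → (q, bbbbbbb, AAZ)
  read b, top A: go to r, push ε → (r, bbbbbb, AZ)
  ε-move, top A: go to q, push AA → (q, bbbbbb, AAZ)
  read b, top A: go to r, push ε → (r, bbbbb, AZ)
  ε-move, top A: go to q, push AA → (q, bbbbb, AAZ)
  read b, top A: go to r, push ε → (r, bbbb, AZ)
  ε-move, top A: go to q, push AA → (q, bbbb, AAZ)
  read b, top A: go to r, push ε → (r, bbb, AZ)
  ε-move, top A: go to q, push AA → (q, bbb, AAZ)
  read b, top A: go to r, push ε → (r, bb, AZ)
  ε-move, top A: go to q, push AA → (q, bb, AAZ)
  read b, top A: go to r, push ε → (r, b, AZ)
  ε-move, top A: go to q, push AA → (q, b, AAZ)
  read b, top A: go to r, push ε → (r, ε, AZ)
  ε-move, top A: go to q, push AA → (q, ε, AAZ)
All input consumed in state q with stack AAZ.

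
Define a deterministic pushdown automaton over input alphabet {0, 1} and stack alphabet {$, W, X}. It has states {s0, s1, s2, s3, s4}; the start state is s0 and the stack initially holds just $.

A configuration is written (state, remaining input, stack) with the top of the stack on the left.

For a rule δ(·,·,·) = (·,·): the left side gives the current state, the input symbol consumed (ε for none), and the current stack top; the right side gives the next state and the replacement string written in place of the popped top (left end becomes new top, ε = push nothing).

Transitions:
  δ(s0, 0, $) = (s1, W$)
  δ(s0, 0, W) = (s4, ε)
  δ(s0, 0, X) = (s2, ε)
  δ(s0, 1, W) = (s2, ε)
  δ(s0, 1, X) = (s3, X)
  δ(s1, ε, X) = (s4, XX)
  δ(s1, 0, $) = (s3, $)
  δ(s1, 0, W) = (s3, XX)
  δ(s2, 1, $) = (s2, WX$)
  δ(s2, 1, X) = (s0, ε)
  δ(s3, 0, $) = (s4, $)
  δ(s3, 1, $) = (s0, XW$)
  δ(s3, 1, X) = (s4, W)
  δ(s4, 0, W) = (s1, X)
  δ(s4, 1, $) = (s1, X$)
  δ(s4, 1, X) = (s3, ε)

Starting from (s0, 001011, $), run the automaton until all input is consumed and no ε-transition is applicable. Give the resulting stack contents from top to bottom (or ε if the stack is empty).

(s0, 001011, $)
  read 0, top $: go to s1, push W$ → (s1, 01011, W$)
  read 0, top W: go to s3, push XX → (s3, 1011, XX$)
  read 1, top X: go to s4, push W → (s4, 011, WX$)
  read 0, top W: go to s1, push X → (s1, 11, XX$)
  ε-move, top X: go to s4, push XX → (s4, 11, XXX$)
  read 1, top X: go to s3, push ε → (s3, 1, XX$)
  read 1, top X: go to s4, push W → (s4, ε, WX$)
All input consumed in state s4 with stack WX$.

WX$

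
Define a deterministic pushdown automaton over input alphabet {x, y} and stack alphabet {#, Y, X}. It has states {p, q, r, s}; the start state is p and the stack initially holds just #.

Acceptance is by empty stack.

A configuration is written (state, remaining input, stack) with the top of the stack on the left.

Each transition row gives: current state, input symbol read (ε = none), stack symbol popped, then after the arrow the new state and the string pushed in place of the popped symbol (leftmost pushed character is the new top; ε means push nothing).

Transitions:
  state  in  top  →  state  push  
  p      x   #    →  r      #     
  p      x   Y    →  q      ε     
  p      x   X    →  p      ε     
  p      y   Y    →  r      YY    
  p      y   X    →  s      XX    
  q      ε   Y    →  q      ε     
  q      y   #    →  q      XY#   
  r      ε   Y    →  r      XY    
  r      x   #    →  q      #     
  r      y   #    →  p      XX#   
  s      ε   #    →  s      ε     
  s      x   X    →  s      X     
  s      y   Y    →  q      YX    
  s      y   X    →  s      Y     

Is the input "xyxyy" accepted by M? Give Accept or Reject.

(p, xyxyy, #) ⊢ (r, yxyy, #) ⊢ (p, xyy, XX#) ⊢ (p, yy, X#) ⊢ (s, y, XX#) ⊢ (s, ε, YX#)
All input consumed; stack is YX#, not empty, and no further ε-move applies.

Reject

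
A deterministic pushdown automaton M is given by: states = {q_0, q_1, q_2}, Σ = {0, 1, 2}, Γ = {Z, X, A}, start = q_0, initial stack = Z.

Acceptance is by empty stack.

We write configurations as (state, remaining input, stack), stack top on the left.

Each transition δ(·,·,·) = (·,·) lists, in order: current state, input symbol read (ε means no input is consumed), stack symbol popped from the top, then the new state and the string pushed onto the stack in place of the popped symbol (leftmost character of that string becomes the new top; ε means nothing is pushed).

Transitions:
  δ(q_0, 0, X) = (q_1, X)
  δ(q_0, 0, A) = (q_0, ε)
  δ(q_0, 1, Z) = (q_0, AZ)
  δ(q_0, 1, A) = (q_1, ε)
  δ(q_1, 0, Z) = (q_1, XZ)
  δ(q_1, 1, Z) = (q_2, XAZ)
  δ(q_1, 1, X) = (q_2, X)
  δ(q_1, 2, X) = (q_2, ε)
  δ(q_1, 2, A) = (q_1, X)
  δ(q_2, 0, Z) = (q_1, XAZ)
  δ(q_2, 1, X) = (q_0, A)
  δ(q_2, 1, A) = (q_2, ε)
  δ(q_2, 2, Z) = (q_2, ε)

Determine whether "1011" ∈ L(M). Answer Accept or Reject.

(q_0, 1011, Z) ⊢ (q_0, 011, AZ) ⊢ (q_0, 11, Z) ⊢ (q_0, 1, AZ) ⊢ (q_1, ε, Z)
All input consumed; stack is Z, not empty, and no further ε-move applies.

Reject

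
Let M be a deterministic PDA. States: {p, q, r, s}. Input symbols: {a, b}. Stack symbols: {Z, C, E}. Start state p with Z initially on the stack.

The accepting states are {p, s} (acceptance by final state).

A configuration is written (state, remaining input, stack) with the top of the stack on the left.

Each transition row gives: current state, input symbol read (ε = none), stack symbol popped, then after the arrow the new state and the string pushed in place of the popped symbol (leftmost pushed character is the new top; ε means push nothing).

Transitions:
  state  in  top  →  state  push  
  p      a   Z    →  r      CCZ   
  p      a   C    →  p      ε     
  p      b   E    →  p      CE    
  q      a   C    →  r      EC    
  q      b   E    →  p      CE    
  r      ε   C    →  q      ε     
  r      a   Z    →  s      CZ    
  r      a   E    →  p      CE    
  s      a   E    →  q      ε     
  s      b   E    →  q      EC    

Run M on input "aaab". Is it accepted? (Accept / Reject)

Reject

(p, aaab, Z) ⊢ (r, aab, CCZ) ⊢ (q, aab, CZ) ⊢ (r, ab, ECZ) ⊢ (p, b, CECZ)
No transition applies at (p, b, CECZ); input not fully consumed.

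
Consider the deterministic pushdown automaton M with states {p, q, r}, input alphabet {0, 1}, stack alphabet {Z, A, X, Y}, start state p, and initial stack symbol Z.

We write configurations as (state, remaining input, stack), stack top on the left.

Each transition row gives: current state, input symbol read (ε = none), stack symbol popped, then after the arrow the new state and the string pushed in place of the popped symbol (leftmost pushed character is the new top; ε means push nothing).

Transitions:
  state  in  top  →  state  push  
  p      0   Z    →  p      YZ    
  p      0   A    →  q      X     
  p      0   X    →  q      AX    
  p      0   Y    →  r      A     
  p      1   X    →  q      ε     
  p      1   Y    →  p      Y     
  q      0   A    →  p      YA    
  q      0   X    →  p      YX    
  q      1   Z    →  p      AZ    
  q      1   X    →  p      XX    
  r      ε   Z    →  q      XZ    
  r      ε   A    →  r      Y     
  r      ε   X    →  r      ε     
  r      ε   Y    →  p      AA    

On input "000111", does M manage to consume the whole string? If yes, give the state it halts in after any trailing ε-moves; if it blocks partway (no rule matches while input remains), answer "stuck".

p

(p, 000111, Z)
  read 0, top Z: go to p, push YZ → (p, 00111, YZ)
  read 0, top Y: go to r, push A → (r, 0111, AZ)
  ε-move, top A: go to r, push Y → (r, 0111, YZ)
  ε-move, top Y: go to p, push AA → (p, 0111, AAZ)
  read 0, top A: go to q, push X → (q, 111, XAZ)
  read 1, top X: go to p, push XX → (p, 11, XXAZ)
  read 1, top X: go to q, push ε → (q, 1, XAZ)
  read 1, top X: go to p, push XX → (p, ε, XXAZ)
All input consumed; M is in state p.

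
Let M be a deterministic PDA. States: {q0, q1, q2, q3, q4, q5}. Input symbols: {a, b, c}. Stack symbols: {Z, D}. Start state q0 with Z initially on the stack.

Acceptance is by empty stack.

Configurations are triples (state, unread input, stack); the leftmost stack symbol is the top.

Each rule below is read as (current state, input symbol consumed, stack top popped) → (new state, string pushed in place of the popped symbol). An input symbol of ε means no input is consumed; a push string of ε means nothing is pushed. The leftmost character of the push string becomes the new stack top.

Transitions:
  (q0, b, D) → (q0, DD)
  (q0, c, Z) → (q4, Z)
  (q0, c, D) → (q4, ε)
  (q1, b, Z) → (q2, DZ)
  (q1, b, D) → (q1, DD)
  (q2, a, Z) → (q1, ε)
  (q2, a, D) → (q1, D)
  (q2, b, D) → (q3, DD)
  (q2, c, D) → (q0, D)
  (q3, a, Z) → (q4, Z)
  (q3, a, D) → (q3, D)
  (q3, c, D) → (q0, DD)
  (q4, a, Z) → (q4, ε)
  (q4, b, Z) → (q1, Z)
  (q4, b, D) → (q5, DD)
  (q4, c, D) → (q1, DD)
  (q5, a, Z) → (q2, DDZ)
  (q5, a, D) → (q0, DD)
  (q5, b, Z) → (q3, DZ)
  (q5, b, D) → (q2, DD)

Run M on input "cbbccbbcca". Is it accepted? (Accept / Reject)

Accept

(q0, cbbccbbcca, Z)
  read c, top Z: go to q4, push Z → (q4, bbccbbcca, Z)
  read b, top Z: go to q1, push Z → (q1, bccbbcca, Z)
  read b, top Z: go to q2, push DZ → (q2, ccbbcca, DZ)
  read c, top D: go to q0, push D → (q0, cbbcca, DZ)
  read c, top D: go to q4, push ε → (q4, bbcca, Z)
  read b, top Z: go to q1, push Z → (q1, bcca, Z)
  read b, top Z: go to q2, push DZ → (q2, cca, DZ)
  read c, top D: go to q0, push D → (q0, ca, DZ)
  read c, top D: go to q4, push ε → (q4, a, Z)
  read a, top Z: go to q4, push ε → (q4, ε, ε)
All input consumed and the stack is empty.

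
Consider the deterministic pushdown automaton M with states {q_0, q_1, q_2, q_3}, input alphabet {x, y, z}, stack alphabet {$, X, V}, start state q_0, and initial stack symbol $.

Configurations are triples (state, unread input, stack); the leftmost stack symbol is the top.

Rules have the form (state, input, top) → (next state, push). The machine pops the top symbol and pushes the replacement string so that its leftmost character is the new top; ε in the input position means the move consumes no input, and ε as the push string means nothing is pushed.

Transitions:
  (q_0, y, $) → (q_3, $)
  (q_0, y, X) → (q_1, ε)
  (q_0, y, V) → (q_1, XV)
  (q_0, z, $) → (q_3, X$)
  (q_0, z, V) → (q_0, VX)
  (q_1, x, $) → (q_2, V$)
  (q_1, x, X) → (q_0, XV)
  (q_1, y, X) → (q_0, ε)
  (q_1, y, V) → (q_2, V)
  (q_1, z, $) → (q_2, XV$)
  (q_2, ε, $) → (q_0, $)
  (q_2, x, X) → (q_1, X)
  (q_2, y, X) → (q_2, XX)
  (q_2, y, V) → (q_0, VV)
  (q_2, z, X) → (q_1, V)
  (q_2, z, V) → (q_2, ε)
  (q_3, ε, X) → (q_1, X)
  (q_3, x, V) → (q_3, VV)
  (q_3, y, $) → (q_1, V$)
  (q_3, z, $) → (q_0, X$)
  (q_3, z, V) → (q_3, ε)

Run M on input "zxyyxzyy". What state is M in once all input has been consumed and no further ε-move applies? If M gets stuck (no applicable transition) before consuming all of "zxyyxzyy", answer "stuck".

stuck

(q_0, zxyyxzyy, $) ⊢ (q_3, xyyxzyy, X$) ⊢ (q_1, xyyxzyy, X$) ⊢ (q_0, yyxzyy, XV$) ⊢ (q_1, yxzyy, V$) ⊢ (q_2, xzyy, V$)
No transition for (q_2, x, top V); M blocks with input xzyy remaining.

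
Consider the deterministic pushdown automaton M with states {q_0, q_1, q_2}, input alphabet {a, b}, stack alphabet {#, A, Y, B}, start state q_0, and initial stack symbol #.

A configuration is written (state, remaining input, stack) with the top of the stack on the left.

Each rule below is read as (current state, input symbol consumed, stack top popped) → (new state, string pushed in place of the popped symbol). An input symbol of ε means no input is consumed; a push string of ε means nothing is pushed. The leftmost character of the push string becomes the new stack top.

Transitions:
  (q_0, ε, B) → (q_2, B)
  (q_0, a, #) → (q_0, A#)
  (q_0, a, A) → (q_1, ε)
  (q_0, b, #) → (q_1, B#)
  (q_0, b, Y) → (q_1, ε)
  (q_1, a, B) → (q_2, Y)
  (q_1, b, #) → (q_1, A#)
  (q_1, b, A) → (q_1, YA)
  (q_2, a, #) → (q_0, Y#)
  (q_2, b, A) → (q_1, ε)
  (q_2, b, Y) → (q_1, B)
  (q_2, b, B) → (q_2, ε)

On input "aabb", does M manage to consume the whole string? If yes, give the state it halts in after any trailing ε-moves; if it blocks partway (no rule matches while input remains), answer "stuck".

q_1

(q_0, aabb, #)
  read a, top #: go to q_0, push A# → (q_0, abb, A#)
  read a, top A: go to q_1, push ε → (q_1, bb, #)
  read b, top #: go to q_1, push A# → (q_1, b, A#)
  read b, top A: go to q_1, push YA → (q_1, ε, YA#)
All input consumed; M is in state q_1.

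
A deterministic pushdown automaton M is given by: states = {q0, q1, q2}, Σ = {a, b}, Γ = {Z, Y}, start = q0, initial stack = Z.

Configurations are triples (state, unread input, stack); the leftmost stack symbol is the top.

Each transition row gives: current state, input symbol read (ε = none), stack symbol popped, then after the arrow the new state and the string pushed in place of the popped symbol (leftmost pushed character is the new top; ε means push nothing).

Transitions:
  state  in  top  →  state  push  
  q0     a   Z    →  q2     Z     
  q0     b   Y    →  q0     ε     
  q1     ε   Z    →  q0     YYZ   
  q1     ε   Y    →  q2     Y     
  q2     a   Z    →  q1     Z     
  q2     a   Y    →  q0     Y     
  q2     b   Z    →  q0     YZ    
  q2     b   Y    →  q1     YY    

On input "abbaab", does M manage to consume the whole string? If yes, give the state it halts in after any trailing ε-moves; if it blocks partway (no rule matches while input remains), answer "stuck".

(q0, abbaab, Z)
  read a, top Z: go to q2, push Z → (q2, bbaab, Z)
  read b, top Z: go to q0, push YZ → (q0, baab, YZ)
  read b, top Y: go to q0, push ε → (q0, aab, Z)
  read a, top Z: go to q2, push Z → (q2, ab, Z)
  read a, top Z: go to q1, push Z → (q1, b, Z)
  ε-move, top Z: go to q0, push YYZ → (q0, b, YYZ)
  read b, top Y: go to q0, push ε → (q0, ε, YZ)
All input consumed; M is in state q0.

q0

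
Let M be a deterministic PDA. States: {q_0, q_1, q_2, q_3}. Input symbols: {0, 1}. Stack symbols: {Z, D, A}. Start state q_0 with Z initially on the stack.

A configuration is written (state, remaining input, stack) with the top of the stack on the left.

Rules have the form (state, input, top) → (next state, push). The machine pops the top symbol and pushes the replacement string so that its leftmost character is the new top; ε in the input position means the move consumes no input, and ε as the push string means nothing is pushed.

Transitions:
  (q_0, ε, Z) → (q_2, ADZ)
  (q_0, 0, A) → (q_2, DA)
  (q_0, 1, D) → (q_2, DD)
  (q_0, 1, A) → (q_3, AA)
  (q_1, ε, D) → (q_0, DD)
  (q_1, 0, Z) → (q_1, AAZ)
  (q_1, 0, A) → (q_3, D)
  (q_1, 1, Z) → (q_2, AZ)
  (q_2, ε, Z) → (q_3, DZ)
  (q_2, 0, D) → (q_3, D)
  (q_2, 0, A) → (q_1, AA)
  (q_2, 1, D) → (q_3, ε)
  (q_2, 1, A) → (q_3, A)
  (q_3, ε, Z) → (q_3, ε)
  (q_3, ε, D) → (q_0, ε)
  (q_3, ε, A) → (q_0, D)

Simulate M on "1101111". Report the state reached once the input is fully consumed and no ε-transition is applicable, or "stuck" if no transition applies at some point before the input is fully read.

(q_0, 1101111, Z) ⊢ (q_2, 1101111, ADZ) ⊢ (q_3, 101111, ADZ) ⊢ (q_0, 101111, DDZ) ⊢ (q_2, 01111, DDDZ) ⊢ (q_3, 1111, DDDZ) ⊢ (q_0, 1111, DDZ) ⊢ (q_2, 111, DDDZ) ⊢ (q_3, 11, DDZ) ⊢ (q_0, 11, DZ) ⊢ (q_2, 1, DDZ) ⊢ (q_3, ε, DZ) ⊢ (q_0, ε, Z) ⊢ (q_2, ε, ADZ)
All input consumed; M is in state q_2.

q_2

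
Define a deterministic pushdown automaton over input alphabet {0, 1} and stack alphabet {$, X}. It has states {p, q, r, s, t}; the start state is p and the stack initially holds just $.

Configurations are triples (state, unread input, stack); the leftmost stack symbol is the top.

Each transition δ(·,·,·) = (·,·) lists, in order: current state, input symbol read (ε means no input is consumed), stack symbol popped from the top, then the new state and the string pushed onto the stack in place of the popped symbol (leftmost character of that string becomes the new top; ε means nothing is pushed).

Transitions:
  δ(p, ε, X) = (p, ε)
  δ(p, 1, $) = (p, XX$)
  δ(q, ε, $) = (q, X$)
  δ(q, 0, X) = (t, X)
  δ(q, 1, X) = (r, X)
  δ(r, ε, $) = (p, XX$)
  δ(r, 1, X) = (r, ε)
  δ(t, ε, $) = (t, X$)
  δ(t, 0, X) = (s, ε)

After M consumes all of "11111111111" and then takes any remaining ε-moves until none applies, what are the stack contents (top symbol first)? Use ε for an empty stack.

$

(p, 11111111111, $)
  read 1, top $: go to p, push XX$ → (p, 1111111111, XX$)
  ε-move, top X: go to p, push ε → (p, 1111111111, X$)
  ε-move, top X: go to p, push ε → (p, 1111111111, $)
  read 1, top $: go to p, push XX$ → (p, 111111111, XX$)
  ε-move, top X: go to p, push ε → (p, 111111111, X$)
  ε-move, top X: go to p, push ε → (p, 111111111, $)
  read 1, top $: go to p, push XX$ → (p, 11111111, XX$)
  ε-move, top X: go to p, push ε → (p, 11111111, X$)
  ε-move, top X: go to p, push ε → (p, 11111111, $)
  read 1, top $: go to p, push XX$ → (p, 1111111, XX$)
  ε-move, top X: go to p, push ε → (p, 1111111, X$)
  ε-move, top X: go to p, push ε → (p, 1111111, $)
  read 1, top $: go to p, push XX$ → (p, 111111, XX$)
  ε-move, top X: go to p, push ε → (p, 111111, X$)
  ε-move, top X: go to p, push ε → (p, 111111, $)
  read 1, top $: go to p, push XX$ → (p, 11111, XX$)
  ε-move, top X: go to p, push ε → (p, 11111, X$)
  ε-move, top X: go to p, push ε → (p, 11111, $)
  read 1, top $: go to p, push XX$ → (p, 1111, XX$)
  ε-move, top X: go to p, push ε → (p, 1111, X$)
  ε-move, top X: go to p, push ε → (p, 1111, $)
  read 1, top $: go to p, push XX$ → (p, 111, XX$)
  ε-move, top X: go to p, push ε → (p, 111, X$)
  ε-move, top X: go to p, push ε → (p, 111, $)
  read 1, top $: go to p, push XX$ → (p, 11, XX$)
  ε-move, top X: go to p, push ε → (p, 11, X$)
  ε-move, top X: go to p, push ε → (p, 11, $)
  read 1, top $: go to p, push XX$ → (p, 1, XX$)
  ε-move, top X: go to p, push ε → (p, 1, X$)
  ε-move, top X: go to p, push ε → (p, 1, $)
  read 1, top $: go to p, push XX$ → (p, ε, XX$)
  ε-move, top X: go to p, push ε → (p, ε, X$)
  ε-move, top X: go to p, push ε → (p, ε, $)
All input consumed in state p with stack $.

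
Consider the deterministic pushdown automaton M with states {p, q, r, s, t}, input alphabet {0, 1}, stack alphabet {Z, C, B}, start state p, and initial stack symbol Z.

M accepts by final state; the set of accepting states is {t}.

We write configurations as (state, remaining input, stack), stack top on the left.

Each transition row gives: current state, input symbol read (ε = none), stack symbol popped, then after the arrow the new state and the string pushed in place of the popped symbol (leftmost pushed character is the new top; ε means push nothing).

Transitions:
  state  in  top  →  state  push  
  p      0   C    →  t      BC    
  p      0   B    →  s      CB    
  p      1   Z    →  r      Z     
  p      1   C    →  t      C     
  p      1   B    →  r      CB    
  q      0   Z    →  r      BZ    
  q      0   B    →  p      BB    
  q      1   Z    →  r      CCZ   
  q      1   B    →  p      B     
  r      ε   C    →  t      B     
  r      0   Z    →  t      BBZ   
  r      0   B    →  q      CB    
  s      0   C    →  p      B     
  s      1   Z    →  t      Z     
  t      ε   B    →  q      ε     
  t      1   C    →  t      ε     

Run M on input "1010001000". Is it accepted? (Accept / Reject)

Reject

(p, 1010001000, Z) ⊢ (r, 010001000, Z) ⊢ (t, 10001000, BBZ) ⊢ (q, 10001000, BZ) ⊢ (p, 0001000, BZ) ⊢ (s, 001000, CBZ) ⊢ (p, 01000, BBZ) ⊢ (s, 1000, CBBZ)
No transition applies at (s, 1000, CBBZ); input not fully consumed.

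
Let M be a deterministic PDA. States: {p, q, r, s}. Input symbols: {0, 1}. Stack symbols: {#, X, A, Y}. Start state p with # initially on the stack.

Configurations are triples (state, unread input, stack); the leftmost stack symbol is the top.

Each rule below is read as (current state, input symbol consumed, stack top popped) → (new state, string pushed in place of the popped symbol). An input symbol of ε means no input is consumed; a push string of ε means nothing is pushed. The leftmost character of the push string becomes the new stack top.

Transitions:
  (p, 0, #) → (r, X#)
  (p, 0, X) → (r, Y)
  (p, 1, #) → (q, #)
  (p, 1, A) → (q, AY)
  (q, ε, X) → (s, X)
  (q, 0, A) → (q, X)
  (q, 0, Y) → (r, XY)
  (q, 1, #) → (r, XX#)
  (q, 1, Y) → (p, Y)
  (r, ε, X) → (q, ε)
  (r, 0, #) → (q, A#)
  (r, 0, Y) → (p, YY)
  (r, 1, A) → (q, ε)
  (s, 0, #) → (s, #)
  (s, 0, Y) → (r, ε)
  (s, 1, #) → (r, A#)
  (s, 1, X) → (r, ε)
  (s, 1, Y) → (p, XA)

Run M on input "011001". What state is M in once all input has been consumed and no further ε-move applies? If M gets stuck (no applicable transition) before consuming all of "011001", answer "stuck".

(p, 011001, #) ⊢ (r, 11001, X#) ⊢ (q, 11001, #) ⊢ (r, 1001, XX#) ⊢ (q, 1001, X#) ⊢ (s, 1001, X#) ⊢ (r, 001, #) ⊢ (q, 01, A#) ⊢ (q, 1, X#) ⊢ (s, 1, X#) ⊢ (r, ε, #)
All input consumed; M is in state r.

r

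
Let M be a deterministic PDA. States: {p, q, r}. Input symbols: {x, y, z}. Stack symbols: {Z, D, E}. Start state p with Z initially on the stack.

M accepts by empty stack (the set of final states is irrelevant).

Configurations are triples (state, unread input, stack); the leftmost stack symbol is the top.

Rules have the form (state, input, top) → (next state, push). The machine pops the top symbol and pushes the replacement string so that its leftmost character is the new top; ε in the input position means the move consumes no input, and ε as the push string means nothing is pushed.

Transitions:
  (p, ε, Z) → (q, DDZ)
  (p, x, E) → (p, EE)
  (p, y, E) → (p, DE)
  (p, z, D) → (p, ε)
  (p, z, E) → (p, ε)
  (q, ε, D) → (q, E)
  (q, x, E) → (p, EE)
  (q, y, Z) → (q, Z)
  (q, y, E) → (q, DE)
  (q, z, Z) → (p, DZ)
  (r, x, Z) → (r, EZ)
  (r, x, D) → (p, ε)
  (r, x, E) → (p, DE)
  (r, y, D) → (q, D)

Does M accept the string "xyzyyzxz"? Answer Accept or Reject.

(p, xyzyyzxz, Z) ⊢ (q, xyzyyzxz, DDZ) ⊢ (q, xyzyyzxz, EDZ) ⊢ (p, yzyyzxz, EEDZ) ⊢ (p, zyyzxz, DEEDZ) ⊢ (p, yyzxz, EEDZ) ⊢ (p, yzxz, DEEDZ)
No transition applies at (p, yzxz, DEEDZ); input not fully consumed.

Reject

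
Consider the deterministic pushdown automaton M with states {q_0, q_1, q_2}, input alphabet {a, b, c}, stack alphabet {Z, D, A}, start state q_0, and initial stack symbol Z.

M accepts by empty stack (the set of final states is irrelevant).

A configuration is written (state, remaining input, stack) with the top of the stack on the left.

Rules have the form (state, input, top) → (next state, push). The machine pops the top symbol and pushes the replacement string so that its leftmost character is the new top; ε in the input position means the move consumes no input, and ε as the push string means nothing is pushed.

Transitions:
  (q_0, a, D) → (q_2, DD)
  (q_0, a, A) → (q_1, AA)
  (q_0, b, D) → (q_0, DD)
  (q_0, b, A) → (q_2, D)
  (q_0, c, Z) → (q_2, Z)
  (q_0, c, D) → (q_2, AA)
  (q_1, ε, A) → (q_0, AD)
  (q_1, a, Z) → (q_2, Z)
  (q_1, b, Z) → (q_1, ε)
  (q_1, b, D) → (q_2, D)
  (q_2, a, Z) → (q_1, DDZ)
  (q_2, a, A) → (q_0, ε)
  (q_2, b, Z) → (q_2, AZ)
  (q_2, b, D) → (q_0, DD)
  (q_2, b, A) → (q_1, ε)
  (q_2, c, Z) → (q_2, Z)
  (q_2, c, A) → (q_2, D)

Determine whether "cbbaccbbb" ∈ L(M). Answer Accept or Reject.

(q_0, cbbaccbbb, Z)
  read c, top Z: go to q_2, push Z → (q_2, bbaccbbb, Z)
  read b, top Z: go to q_2, push AZ → (q_2, baccbbb, AZ)
  read b, top A: go to q_1, push ε → (q_1, accbbb, Z)
  read a, top Z: go to q_2, push Z → (q_2, ccbbb, Z)
  read c, top Z: go to q_2, push Z → (q_2, cbbb, Z)
  read c, top Z: go to q_2, push Z → (q_2, bbb, Z)
  read b, top Z: go to q_2, push AZ → (q_2, bb, AZ)
  read b, top A: go to q_1, push ε → (q_1, b, Z)
  read b, top Z: go to q_1, push ε → (q_1, ε, ε)
All input consumed and the stack is empty.

Accept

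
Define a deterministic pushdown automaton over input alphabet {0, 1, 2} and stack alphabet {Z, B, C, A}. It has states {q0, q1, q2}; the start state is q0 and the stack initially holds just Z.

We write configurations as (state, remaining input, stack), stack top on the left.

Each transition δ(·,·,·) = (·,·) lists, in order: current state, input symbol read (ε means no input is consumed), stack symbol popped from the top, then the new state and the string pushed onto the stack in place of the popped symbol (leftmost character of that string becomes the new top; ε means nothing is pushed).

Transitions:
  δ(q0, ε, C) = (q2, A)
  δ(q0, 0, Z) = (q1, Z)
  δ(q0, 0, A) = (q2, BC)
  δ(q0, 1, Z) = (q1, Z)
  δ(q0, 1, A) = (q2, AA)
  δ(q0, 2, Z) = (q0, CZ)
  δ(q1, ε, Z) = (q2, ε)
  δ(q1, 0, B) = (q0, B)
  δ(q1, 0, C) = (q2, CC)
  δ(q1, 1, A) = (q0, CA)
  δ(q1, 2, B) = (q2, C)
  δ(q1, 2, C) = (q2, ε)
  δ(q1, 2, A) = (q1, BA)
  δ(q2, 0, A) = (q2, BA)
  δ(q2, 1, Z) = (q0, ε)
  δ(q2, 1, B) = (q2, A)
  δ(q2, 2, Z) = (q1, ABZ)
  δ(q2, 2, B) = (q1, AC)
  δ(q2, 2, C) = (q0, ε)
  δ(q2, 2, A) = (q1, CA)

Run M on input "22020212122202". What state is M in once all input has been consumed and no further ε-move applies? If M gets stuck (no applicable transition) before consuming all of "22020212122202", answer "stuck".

stuck

(q0, 22020212122202, Z)
  read 2, top Z: go to q0, push CZ → (q0, 2020212122202, CZ)
  ε-move, top C: go to q2, push A → (q2, 2020212122202, AZ)
  read 2, top A: go to q1, push CA → (q1, 020212122202, CAZ)
  read 0, top C: go to q2, push CC → (q2, 20212122202, CCAZ)
  read 2, top C: go to q0, push ε → (q0, 0212122202, CAZ)
  ε-move, top C: go to q2, push A → (q2, 0212122202, AAZ)
  read 0, top A: go to q2, push BA → (q2, 212122202, BAAZ)
  read 2, top B: go to q1, push AC → (q1, 12122202, ACAAZ)
  read 1, top A: go to q0, push CA → (q0, 2122202, CACAAZ)
  ε-move, top C: go to q2, push A → (q2, 2122202, AACAAZ)
  read 2, top A: go to q1, push CA → (q1, 122202, CAACAAZ)
No transition for (q1, 1, top C); M blocks with input 122202 remaining.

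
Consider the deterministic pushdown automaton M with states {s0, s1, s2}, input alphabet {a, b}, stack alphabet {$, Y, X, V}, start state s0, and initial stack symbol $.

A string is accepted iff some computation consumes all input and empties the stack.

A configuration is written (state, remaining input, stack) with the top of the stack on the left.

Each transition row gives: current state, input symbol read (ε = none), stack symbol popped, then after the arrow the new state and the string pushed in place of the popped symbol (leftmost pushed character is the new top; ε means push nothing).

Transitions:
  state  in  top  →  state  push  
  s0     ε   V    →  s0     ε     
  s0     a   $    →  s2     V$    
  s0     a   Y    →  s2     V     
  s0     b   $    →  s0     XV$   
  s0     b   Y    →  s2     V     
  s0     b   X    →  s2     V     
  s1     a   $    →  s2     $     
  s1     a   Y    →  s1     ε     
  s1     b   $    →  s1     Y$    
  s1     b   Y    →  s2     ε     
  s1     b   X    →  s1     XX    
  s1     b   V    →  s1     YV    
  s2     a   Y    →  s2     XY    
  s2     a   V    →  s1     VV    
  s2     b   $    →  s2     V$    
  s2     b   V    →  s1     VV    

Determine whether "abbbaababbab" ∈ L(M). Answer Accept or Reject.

(s0, abbbaababbab, $) ⊢ (s2, bbbaababbab, V$) ⊢ (s1, bbaababbab, VV$) ⊢ (s1, baababbab, YVV$) ⊢ (s2, aababbab, VV$) ⊢ (s1, ababbab, VVV$)
No transition applies at (s1, ababbab, VVV$); input not fully consumed.

Reject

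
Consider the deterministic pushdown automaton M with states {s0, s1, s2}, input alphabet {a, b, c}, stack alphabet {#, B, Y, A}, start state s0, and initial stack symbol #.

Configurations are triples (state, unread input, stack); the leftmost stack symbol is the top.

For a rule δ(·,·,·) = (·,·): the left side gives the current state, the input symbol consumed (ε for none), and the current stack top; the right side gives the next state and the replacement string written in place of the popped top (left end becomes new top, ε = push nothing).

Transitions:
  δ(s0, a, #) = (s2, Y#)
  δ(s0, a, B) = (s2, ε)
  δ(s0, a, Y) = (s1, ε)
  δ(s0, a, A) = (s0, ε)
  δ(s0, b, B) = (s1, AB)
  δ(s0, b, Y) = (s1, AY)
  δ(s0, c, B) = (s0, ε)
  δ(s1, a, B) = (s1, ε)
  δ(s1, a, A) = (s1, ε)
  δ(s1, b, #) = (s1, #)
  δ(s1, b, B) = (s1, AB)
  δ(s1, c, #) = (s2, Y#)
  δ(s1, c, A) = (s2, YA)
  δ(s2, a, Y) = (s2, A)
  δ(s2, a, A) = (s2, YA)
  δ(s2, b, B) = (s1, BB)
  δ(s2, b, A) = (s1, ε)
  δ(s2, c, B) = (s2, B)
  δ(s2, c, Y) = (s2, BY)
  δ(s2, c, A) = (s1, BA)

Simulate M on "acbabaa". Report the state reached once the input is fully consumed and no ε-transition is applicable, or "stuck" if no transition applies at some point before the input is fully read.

s1

(s0, acbabaa, #)
  read a, top #: go to s2, push Y# → (s2, cbabaa, Y#)
  read c, top Y: go to s2, push BY → (s2, babaa, BY#)
  read b, top B: go to s1, push BB → (s1, abaa, BBY#)
  read a, top B: go to s1, push ε → (s1, baa, BY#)
  read b, top B: go to s1, push AB → (s1, aa, ABY#)
  read a, top A: go to s1, push ε → (s1, a, BY#)
  read a, top B: go to s1, push ε → (s1, ε, Y#)
All input consumed; M is in state s1.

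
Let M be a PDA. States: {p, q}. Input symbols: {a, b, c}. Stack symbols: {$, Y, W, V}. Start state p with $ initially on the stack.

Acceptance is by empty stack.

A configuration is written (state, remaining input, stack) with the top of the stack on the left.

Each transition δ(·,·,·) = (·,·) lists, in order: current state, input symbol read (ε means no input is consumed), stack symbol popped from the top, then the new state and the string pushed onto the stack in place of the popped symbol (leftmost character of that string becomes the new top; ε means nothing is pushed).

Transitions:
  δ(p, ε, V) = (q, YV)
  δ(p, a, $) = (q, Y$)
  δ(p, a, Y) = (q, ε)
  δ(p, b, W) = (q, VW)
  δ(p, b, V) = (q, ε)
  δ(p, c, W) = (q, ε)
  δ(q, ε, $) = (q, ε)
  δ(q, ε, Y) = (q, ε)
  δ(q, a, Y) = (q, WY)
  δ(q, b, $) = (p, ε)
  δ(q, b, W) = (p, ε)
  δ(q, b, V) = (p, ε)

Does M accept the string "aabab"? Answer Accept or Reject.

Accept

One accepting computation: (p, aabab, $) ⊢ (q, abab, Y$) ⊢ (q, bab, WY$) ⊢ (p, ab, Y$) ⊢ (q, b, $) ⊢ (p, ε, ε)
All input consumed and the stack is empty.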